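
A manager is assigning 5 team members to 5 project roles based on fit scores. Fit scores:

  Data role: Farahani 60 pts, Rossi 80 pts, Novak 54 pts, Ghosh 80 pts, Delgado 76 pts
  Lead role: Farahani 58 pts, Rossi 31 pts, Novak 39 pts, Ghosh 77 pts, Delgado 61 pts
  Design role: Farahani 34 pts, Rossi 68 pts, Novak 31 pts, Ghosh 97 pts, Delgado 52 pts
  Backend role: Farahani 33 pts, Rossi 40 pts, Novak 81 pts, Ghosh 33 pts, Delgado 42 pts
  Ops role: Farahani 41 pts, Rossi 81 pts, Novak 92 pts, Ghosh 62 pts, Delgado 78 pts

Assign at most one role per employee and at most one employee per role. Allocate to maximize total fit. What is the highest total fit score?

Max total: 394 pts

This is a one-to-one assignment (maximum-weight bipartite matching).
Optimal: Farahani→Lead role (58 pts), Rossi→Data role (80 pts), Novak→Backend role (81 pts), Ghosh→Design role (97 pts), Delgado→Ops role (78 pts) — total 58+80+81+97+78 = 394 pts.
Max-entry greedy (repeatedly take the single best remaining cell) gives 363 pts, worse by 31.
Swapping Ghosh↔Farahani (Ghosh→Lead role 77 pts, Farahani→Design role 34 pts) loses 44.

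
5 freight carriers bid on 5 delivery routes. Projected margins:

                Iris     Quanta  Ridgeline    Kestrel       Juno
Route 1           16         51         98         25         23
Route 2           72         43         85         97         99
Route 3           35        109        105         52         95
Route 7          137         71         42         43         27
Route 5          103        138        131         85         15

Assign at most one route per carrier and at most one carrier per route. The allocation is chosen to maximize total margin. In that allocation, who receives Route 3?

Juno receives Route 3.

Optimal: Iris→Route 7 ($137k), Quanta→Route 5 ($138k), Ridgeline→Route 1 ($98k), Kestrel→Route 2 ($97k), Juno→Route 3 ($95k) — total 137+138+98+97+95 = $565k.
Max-entry greedy (repeatedly take the single best remaining cell) gives $504k, worse by 61.
No other one-to-one assignment exceeds $565k.
Juno's own top route is Route 2 ($99k), but forcing Juno→Route 2 and reassigning the rest optimally gives only $528k — worse by 37.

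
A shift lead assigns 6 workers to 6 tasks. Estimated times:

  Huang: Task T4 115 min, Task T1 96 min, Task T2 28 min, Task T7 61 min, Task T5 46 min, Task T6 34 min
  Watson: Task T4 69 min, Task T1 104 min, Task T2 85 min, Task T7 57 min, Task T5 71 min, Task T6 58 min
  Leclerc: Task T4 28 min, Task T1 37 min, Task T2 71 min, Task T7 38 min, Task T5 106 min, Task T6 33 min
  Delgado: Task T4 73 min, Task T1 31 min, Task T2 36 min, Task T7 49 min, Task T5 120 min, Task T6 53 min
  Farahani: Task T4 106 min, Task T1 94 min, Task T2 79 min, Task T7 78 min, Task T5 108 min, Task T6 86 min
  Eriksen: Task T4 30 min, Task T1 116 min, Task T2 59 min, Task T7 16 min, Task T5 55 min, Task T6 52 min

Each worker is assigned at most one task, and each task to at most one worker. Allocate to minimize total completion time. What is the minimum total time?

Optimal: Huang→Task T5 (46 min), Watson→Task T6 (58 min), Leclerc→Task T4 (28 min), Delgado→Task T1 (31 min), Farahani→Task T2 (79 min), Eriksen→Task T7 (16 min) — total 46+58+28+31+79+16 = 258 min.
Column-greedy (each task in turn goes to its cheapest remaining worker) gives 260 min, worse by 2.

Minimum total: 258 min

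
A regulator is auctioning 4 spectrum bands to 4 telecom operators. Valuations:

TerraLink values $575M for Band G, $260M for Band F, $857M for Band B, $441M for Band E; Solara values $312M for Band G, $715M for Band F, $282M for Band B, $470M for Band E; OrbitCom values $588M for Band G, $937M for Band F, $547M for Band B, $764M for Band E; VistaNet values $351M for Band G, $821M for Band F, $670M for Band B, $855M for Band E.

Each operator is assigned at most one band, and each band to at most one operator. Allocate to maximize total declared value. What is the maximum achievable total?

Maximum total: $3015M

This is the linear assignment problem.
Optimal: TerraLink→Band B ($857M), Solara→Band F ($715M), OrbitCom→Band G ($588M), VistaNet→Band E ($855M) — total 857+715+588+855 = $3015M.
Row-greedy (each operator in turn takes its best remaining band) gives $2687M, worse by 328.
Swapping TerraLink↔Solara (TerraLink→Band F $260M, Solara→Band B $282M) loses 1030.
No other one-to-one assignment exceeds $3015M.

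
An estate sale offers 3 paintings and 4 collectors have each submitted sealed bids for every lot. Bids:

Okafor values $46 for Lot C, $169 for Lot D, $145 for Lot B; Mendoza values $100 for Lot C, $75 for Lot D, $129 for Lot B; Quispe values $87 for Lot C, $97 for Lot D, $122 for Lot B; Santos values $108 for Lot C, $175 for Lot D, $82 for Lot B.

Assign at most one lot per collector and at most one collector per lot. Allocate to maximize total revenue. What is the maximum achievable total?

Optimal: Mendoza→Lot C ($100), Santos→Lot D ($175), Okafor→Lot B ($145) — total 100+175+145 = $420.
Column-greedy (each lot in turn goes to its best remaining collector) gives $406, worse by 14.
Next-best assignment: Quispe→Lot C, Santos→Lot D, Okafor→Lot B = $407.
Swapping Mendoza↔Okafor (Mendoza→Lot B $129, Okafor→Lot C $46) loses 70.
Every other assignment is strictly worse.

Maximum total: $420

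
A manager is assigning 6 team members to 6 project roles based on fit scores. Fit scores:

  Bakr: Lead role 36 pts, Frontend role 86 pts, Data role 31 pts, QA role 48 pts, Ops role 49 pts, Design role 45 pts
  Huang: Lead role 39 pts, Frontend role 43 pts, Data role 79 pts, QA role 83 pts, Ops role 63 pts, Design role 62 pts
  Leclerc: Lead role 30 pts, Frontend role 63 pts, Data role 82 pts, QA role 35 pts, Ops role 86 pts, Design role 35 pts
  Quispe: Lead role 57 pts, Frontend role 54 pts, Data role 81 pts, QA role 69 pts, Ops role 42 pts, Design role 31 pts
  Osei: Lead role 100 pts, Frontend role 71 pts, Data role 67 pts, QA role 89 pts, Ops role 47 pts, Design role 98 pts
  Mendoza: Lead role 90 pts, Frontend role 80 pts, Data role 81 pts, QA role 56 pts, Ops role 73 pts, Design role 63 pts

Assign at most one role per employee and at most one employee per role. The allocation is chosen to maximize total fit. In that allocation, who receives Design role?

Optimal: Bakr→Frontend role (86 pts), Huang→QA role (83 pts), Leclerc→Ops role (86 pts), Quispe→Data role (81 pts), Osei→Design role (98 pts), Mendoza→Lead role (90 pts) — total 86+83+86+81+98+90 = 524 pts.
Column-greedy (each role in turn goes to its best remaining employee) gives 455 pts, worse by 69.
Swapping Bakr↔Osei (Bakr→Design role 45 pts, Osei→Frontend role 71 pts) loses 68.
Checked against all permutations: 524 pts is optimal.
Osei's own top role is Lead role (100 pts), but forcing Osei→Lead role and reassigning the rest optimally gives only 499 pts — worse by 25.

Osei receives Design role.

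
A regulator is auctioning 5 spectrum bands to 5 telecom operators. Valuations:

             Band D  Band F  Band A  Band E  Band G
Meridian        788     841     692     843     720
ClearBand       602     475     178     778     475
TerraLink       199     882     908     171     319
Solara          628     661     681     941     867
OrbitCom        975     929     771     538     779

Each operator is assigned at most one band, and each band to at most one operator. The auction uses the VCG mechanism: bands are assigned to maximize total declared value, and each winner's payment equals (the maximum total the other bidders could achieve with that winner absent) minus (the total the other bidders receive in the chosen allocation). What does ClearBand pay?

Efficient allocation: Meridian→Band F ($841M), ClearBand→Band E ($778M), TerraLink→Band A ($908M), Solara→Band G ($867M), OrbitCom→Band D ($975M); total welfare W = $4369M.
ClearBand receives Band E at value $778M, so the others get W − 778 = $3591M.
Without ClearBand: best allocation of the remaining 4 bidders over all 5 bands is Meridian→Band F ($841M), TerraLink→Band A ($908M), Solara→Band E ($941M), OrbitCom→Band D ($975M), total $3665M.
VCG payment = (others' best without ClearBand) − (others' welfare with ClearBand) = 3665 − 3591 = $74M.

ClearBand pays $74M.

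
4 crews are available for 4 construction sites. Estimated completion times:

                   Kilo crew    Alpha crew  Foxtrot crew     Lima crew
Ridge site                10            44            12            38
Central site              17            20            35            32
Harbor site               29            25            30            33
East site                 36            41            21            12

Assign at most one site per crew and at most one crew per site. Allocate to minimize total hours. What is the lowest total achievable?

Optimal: Kilo crew→Central site (17 hours), Alpha crew→Harbor site (25 hours), Foxtrot crew→Ridge site (12 hours), Lima crew→East site (12 hours) — total 17+25+12+12 = 66 hours.
Row-greedy (each crew in turn takes its cheapest remaining site) gives 84 hours, worse by 18.
Next-best assignment: Kilo crew→Ridge site, Alpha crew→Central site, Foxtrot crew→Harbor site, Lima crew→East site = 72 hours.
Swapping Alpha crew↔Lima crew (Alpha crew→East site 41 hours, Lima crew→Harbor site 33 hours) adds 37.

Min total: 66 hours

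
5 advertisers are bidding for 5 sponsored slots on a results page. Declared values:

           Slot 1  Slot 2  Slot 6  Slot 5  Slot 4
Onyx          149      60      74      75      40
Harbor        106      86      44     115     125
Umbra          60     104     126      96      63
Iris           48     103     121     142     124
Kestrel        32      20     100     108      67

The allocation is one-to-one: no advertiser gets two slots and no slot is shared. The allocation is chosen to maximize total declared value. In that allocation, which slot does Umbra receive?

Optimal: Onyx→Slot 1 ($149), Harbor→Slot 4 ($125), Umbra→Slot 2 ($104), Iris→Slot 5 ($142), Kestrel→Slot 6 ($100) — total 149+125+104+142+100 = $620.
Max-entry greedy (repeatedly take the single best remaining cell) gives $562, worse by 58.
Every other assignment is strictly worse.
Umbra's own top slot is Slot 6 ($126), but forcing Umbra→Slot 6 and reassigning the rest optimally gives only $611 — worse by 9.

Umbra receives Slot 2.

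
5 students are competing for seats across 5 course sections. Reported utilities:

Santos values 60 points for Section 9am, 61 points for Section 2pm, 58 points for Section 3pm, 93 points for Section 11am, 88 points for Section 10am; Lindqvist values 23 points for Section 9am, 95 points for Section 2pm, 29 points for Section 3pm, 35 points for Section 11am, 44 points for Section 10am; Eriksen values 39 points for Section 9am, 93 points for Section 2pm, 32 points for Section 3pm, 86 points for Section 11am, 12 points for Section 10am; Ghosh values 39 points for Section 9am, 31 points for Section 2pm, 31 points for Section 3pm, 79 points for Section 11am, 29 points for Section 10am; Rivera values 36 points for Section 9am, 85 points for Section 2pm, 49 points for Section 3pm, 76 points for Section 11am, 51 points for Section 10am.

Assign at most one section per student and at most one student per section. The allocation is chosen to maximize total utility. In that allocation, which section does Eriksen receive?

Optimal: Santos→Section 10am (88 points), Lindqvist→Section 2pm (95 points), Eriksen→Section 11am (86 points), Ghosh→Section 9am (39 points), Rivera→Section 3pm (49 points) — total 88+95+86+39+49 = 357 points.
Row-greedy (each student in turn takes its best remaining section) gives 309 points, worse by 48.
No other one-to-one assignment exceeds 357 points.
Eriksen's own top section is Section 2pm (93 points), but forcing Eriksen→Section 2pm and reassigning the rest optimally gives only 332 points — worse by 25.

Eriksen receives Section 11am.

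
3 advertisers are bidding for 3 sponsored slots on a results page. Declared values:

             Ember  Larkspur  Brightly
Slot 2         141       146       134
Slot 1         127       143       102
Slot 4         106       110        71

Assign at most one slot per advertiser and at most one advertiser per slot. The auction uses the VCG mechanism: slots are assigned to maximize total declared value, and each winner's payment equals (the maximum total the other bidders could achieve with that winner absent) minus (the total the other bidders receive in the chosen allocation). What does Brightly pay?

Brightly pays $35.

Efficient allocation: Ember→Slot 4 ($106), Larkspur→Slot 1 ($143), Brightly→Slot 2 ($134); total welfare W = $383.
Brightly receives Slot 2 at value $134, so the others get W − 134 = $249.
Without Brightly: best allocation of the remaining 2 bidders over all 3 slots is Ember→Slot 2 ($141), Larkspur→Slot 1 ($143), total $284.
VCG payment = (others' best without Brightly) − (others' welfare with Brightly) = 284 − 249 = $35.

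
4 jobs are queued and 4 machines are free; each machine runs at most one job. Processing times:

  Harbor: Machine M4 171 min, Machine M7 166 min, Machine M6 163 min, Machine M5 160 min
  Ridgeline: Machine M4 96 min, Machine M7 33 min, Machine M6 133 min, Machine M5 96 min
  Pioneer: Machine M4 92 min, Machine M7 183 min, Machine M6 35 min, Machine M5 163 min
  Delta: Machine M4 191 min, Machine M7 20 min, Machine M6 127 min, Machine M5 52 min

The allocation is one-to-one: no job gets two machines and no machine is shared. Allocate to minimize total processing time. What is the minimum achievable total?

Minimum total: 291 min

Optimal: Harbor→Machine M4 (171 min), Ridgeline→Machine M7 (33 min), Pioneer→Machine M6 (35 min), Delta→Machine M5 (52 min) — total 171+33+35+52 = 291 min.
Min-entry greedy (repeatedly take the single cheapest remaining cell) gives 311 min, worse by 20.
Next-best assignment: Harbor→Machine M5, Ridgeline→Machine M4, Pioneer→Machine M6, Delta→Machine M7 = 311 min.
Every other assignment is strictly worse.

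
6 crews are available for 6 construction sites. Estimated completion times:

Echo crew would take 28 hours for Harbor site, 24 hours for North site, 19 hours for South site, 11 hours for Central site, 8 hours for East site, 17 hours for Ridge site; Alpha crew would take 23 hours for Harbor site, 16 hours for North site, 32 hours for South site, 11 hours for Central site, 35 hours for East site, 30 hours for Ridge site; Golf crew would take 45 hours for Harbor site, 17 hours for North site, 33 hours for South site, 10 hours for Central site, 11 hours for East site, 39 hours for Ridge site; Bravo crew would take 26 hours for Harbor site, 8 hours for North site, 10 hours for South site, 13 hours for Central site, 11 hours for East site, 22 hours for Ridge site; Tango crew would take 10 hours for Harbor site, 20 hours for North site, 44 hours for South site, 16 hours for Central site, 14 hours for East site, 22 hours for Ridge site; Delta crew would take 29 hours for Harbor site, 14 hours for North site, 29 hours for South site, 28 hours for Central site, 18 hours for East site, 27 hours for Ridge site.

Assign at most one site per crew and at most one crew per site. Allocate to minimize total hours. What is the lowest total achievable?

Min total: 73 hours

Treat this as an assignment problem: match each crew to one site.
Optimal: Echo crew→Ridge site (17 hours), Alpha crew→Central site (11 hours), Golf crew→East site (11 hours), Bravo crew→South site (10 hours), Tango crew→Harbor site (10 hours), Delta crew→North site (14 hours) — total 17+11+11+10+10+14 = 73 hours.
Column-greedy (each site in turn goes to its cheapest remaining crew) gives 95 hours, worse by 22.
Next-best assignment: Echo crew→East site, Alpha crew→North site, Golf crew→Central site, Bravo crew→South site, Tango crew→Harbor site, Delta crew→Ridge site = 81 hours.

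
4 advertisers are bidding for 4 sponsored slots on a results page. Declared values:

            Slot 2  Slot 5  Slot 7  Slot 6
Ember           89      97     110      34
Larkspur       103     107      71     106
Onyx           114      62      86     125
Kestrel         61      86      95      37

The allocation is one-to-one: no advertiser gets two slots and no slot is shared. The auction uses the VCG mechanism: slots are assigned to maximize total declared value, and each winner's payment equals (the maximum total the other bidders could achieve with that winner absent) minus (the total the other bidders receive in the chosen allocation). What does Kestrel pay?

Efficient allocation: Ember→Slot 7 ($110), Larkspur→Slot 2 ($103), Onyx→Slot 6 ($125), Kestrel→Slot 5 ($86); total welfare W = $424.
Kestrel receives Slot 5 at value $86, so the others get W − 86 = $338.
Without Kestrel: best allocation of the remaining 3 bidders over all 4 slots is Ember→Slot 7 ($110), Larkspur→Slot 5 ($107), Onyx→Slot 6 ($125), total $342.
VCG payment = (others' best without Kestrel) − (others' welfare with Kestrel) = 342 − 338 = $4.

Kestrel pays $4.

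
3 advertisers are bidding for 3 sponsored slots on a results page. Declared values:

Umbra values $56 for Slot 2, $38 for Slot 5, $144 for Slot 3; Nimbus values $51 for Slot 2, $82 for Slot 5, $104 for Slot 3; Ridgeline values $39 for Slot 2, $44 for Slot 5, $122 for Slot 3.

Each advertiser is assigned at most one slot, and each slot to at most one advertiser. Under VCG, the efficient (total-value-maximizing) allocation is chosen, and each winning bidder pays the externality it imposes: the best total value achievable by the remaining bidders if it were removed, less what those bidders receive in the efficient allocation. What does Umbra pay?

Umbra pays $83.

Efficient allocation: Umbra→Slot 3 ($144), Nimbus→Slot 5 ($82), Ridgeline→Slot 2 ($39); total welfare W = $265.
Umbra receives Slot 3 at value $144, so the others get W − 144 = $121.
Without Umbra: best allocation of the remaining 2 bidders over all 3 slots is Nimbus→Slot 5 ($82), Ridgeline→Slot 3 ($122), total $204.
VCG payment = (others' best without Umbra) − (others' welfare with Umbra) = 204 − 121 = $83.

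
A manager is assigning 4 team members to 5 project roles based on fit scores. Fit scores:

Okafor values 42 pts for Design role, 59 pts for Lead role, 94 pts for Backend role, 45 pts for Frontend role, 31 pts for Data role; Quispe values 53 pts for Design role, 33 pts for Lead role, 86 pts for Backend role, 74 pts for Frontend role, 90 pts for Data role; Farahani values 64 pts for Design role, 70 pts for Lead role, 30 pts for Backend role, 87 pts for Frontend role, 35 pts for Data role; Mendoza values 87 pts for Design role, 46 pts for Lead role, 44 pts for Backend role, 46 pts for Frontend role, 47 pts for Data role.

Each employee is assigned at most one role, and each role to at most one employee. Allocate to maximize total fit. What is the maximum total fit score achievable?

Maximum total: 358 pts

Optimal: Okafor→Backend role (94 pts), Quispe→Data role (90 pts), Farahani→Frontend role (87 pts), Mendoza→Design role (87 pts) — total 94+90+87+87 = 358 pts.
Column-greedy (each role in turn goes to its best remaining employee) gives 325 pts, worse by 33.
Swapping Farahani↔Okafor (Farahani→Backend role 30 pts, Okafor→Frontend role 45 pts) loses 106.
Checked against all permutations: 358 pts is optimal.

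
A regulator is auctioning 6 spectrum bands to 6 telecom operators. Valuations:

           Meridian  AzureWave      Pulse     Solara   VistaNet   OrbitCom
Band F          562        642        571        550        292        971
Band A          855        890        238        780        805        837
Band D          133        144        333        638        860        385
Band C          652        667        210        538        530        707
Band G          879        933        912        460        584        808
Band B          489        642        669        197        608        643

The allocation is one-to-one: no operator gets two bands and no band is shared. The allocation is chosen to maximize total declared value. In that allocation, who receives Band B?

Pulse receives Band B.

Optimal: Meridian→Band C ($652M), AzureWave→Band G ($933M), Pulse→Band B ($669M), Solara→Band A ($780M), VistaNet→Band D ($860M), OrbitCom→Band F ($971M) — total 652+933+669+780+860+971 = $4865M.
Pulse's own top band is Band G ($912M), but forcing Pulse→Band G and reassigning the rest optimally gives only $4817M — worse by 48.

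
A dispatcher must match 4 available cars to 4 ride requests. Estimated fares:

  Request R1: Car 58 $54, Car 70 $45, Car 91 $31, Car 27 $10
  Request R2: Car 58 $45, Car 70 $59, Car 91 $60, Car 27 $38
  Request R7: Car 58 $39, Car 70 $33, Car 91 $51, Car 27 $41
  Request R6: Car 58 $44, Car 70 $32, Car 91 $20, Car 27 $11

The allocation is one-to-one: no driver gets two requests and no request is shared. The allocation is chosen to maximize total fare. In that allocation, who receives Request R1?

Car 70 receives Request R1.

This is the linear assignment problem.
Optimal: Car 58→Request R6 ($44), Car 70→Request R1 ($45), Car 91→Request R2 ($60), Car 27→Request R7 ($41) — total 44+45+60+41 = $190.
Row-greedy (each driver in turn takes its best remaining request) gives $175, worse by 15.
Next-best assignment: Car 58→Request R1, Car 70→Request R6, Car 91→Request R2, Car 27→Request R7 = $187.
Swapping Car 70↔Car 58 (Car 70→Request R6 $32, Car 58→Request R1 $54) loses 3.
Checked against all permutations: $190 is optimal.
Car 70's own top request is Request R2 ($59), but forcing Car 70→Request R2 and reassigning the rest optimally gives only $175 — worse by 15.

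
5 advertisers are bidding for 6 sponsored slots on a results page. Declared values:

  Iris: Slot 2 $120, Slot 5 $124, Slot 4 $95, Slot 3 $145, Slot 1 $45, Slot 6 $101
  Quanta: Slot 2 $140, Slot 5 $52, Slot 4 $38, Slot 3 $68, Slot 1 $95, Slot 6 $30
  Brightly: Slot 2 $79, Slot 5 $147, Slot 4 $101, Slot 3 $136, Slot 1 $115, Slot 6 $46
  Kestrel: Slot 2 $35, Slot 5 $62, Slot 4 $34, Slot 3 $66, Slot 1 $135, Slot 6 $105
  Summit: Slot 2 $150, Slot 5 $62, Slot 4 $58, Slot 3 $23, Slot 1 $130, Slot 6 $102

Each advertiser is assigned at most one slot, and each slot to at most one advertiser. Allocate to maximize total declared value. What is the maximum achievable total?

Optimal: Iris→Slot 3 ($145), Quanta→Slot 2 ($140), Brightly→Slot 5 ($147), Kestrel→Slot 1 ($135), Summit→Slot 6 ($102) — total 145+140+147+135+102 = $669.
Column-greedy (each slot in turn goes to its best remaining advertiser) gives $595, worse by 74.
Checked against all permutations: $669 is optimal.

Max total: $669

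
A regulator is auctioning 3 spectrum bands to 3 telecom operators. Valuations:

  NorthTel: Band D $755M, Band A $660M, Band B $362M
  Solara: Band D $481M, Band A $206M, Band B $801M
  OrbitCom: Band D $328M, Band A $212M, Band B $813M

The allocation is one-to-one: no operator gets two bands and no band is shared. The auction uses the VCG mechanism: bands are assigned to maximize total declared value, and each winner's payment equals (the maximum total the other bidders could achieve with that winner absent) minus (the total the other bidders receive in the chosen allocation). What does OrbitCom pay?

Efficient allocation: NorthTel→Band A ($660M), Solara→Band D ($481M), OrbitCom→Band B ($813M); total welfare W = $1954M.
OrbitCom receives Band B at value $813M, so the others get W − 813 = $1141M.
Without OrbitCom: best allocation of the remaining 2 bidders over all 3 bands is NorthTel→Band D ($755M), Solara→Band B ($801M), total $1556M.
VCG payment = (others' best without OrbitCom) − (others' welfare with OrbitCom) = 1556 − 1141 = $415M.

OrbitCom pays $415M.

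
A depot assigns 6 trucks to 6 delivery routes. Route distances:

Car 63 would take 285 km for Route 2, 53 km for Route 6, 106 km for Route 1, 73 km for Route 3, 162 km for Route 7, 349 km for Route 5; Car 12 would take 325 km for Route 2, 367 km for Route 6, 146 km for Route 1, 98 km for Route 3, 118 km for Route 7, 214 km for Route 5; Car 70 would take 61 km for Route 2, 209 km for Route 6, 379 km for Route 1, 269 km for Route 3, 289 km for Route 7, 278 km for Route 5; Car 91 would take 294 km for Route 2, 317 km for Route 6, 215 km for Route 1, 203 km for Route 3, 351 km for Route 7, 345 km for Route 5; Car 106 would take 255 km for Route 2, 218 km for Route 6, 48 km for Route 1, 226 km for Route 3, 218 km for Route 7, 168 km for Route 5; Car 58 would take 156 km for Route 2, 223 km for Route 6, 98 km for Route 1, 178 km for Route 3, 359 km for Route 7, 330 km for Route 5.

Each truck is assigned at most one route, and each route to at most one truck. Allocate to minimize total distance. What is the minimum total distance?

Optimal: Car 63→Route 6 (53 km), Car 12→Route 7 (118 km), Car 70→Route 2 (61 km), Car 91→Route 3 (203 km), Car 106→Route 5 (168 km), Car 58→Route 1 (98 km) — total 53+118+61+203+168+98 = 701 km.
Row-greedy (each truck in turn takes its cheapest remaining route) gives 954 km, worse by 253.
Next-best assignment: Car 63→Route 6, Car 12→Route 7, Car 70→Route 2, Car 91→Route 1, Car 106→Route 5, Car 58→Route 3 = 793 km.

Minimum total: 701 km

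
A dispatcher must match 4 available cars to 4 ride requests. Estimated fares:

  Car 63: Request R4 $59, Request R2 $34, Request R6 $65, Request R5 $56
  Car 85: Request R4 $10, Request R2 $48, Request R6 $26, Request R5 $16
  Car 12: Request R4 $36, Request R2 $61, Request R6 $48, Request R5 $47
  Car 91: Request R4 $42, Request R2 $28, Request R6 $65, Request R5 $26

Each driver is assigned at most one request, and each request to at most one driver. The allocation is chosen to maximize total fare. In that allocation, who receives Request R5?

Car 12 receives Request R5.

Optimal: Car 63→Request R4 ($59), Car 85→Request R2 ($48), Car 12→Request R5 ($47), Car 91→Request R6 ($65) — total 59+48+47+65 = $219.
Row-greedy (each driver in turn takes its best remaining request) gives $202, worse by 17.
Swapping Car 63↔Car 85 (Car 63→Request R2 $34, Car 85→Request R4 $10) loses 63.
Car 12's own top request is Request R2 ($61), but forcing Car 12→Request R2 and reassigning the rest optimally gives only $201 — worse by 18.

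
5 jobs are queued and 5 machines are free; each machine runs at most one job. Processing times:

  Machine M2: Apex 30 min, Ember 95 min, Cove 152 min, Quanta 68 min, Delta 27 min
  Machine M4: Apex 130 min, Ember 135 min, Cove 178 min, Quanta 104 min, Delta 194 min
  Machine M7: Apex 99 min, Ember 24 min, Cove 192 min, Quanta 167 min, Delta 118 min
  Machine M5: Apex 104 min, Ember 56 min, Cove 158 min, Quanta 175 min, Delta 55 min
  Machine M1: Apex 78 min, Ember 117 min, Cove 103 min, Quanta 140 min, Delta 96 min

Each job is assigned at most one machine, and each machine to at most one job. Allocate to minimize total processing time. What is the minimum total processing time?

Minimum total: 316 min

Optimal: Apex→Machine M2 (30 min), Ember→Machine M7 (24 min), Cove→Machine M1 (103 min), Quanta→Machine M4 (104 min), Delta→Machine M5 (55 min) — total 30+24+103+104+55 = 316 min.
Swapping Cove↔Ember (Cove→Machine M7 192 min, Ember→Machine M1 117 min) adds 182.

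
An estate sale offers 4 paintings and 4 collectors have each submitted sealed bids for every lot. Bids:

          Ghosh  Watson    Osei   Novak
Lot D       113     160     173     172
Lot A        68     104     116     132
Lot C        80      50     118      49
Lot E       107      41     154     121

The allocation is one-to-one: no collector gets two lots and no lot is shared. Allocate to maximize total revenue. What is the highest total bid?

Maximum total: $526

This is a one-to-one assignment (maximum-weight bipartite matching).
Optimal: Ghosh→Lot C ($80), Watson→Lot D ($160), Osei→Lot E ($154), Novak→Lot A ($132) — total 80+160+154+132 = $526.
Every other assignment is strictly worse.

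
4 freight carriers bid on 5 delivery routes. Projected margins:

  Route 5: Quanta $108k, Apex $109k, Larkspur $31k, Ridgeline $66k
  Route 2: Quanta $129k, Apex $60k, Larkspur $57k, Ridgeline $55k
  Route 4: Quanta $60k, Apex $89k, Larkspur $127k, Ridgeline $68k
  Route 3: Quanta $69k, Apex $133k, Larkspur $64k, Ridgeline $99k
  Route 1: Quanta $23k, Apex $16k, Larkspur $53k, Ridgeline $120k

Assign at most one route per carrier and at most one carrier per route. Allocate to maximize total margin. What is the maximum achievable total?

Optimal: Quanta→Route 2 ($129k), Apex→Route 3 ($133k), Larkspur→Route 4 ($127k), Ridgeline→Route 1 ($120k) — total 129+133+127+120 = $509k.
Column-greedy (each route in turn goes to its best remaining carrier) gives $464k, worse by 45.
Swapping Ridgeline↔Quanta (Ridgeline→Route 2 $55k, Quanta→Route 1 $23k) loses 171.
Every other assignment is strictly worse.

Max total: $509k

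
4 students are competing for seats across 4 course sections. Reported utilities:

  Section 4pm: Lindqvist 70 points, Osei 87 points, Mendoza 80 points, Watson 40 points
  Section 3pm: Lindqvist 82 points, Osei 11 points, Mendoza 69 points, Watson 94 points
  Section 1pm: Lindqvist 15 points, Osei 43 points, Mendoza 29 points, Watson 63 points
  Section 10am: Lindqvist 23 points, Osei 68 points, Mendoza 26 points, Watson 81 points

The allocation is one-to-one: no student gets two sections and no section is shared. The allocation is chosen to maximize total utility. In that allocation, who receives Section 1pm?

Watson receives Section 1pm.

This is the linear assignment problem.
Optimal: Lindqvist→Section 3pm (82 points), Osei→Section 10am (68 points), Mendoza→Section 4pm (80 points), Watson→Section 1pm (63 points) — total 82+68+80+63 = 293 points.
Row-greedy (each student in turn takes its best remaining section) gives 279 points, worse by 14.
Swapping Watson↔Lindqvist (Watson→Section 3pm 94 points, Lindqvist→Section 1pm 15 points) loses 36.
No other one-to-one assignment exceeds 293 points.
Watson's own top section is Section 3pm (94 points), but forcing Watson→Section 3pm and reassigning the rest optimally gives only 261 points — worse by 32.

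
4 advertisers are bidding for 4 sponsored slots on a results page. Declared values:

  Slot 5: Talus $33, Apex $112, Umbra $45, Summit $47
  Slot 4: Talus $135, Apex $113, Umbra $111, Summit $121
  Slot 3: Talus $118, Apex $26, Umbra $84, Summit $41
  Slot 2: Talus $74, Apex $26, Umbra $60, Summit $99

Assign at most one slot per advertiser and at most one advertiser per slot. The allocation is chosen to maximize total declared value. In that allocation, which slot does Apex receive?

Optimal: Talus→Slot 3 ($118), Apex→Slot 5 ($112), Umbra→Slot 4 ($111), Summit→Slot 2 ($99) — total 118+112+111+99 = $440.
Column-greedy (each slot in turn goes to its best remaining advertiser) gives $430, worse by 10.
Next-best assignment: Talus→Slot 4, Apex→Slot 5, Umbra→Slot 3, Summit→Slot 2 = $430.
No other one-to-one assignment exceeds $440.
Apex's own top slot is Slot 4 ($113), but forcing Apex→Slot 4 and reassigning the rest optimally gives only $375 — worse by 65.

Apex receives Slot 5.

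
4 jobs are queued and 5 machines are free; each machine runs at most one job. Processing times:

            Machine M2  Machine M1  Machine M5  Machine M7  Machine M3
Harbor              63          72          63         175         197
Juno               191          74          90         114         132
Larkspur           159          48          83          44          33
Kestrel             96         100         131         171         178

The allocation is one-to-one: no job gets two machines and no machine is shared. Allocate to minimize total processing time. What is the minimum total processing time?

This is a one-to-one assignment (minimum-cost bipartite matching).
Optimal: Harbor→Machine M5 (63 min), Juno→Machine M1 (74 min), Larkspur→Machine M3 (33 min), Kestrel→Machine M2 (96 min) — total 63+74+33+96 = 266 min.
No other one-to-one assignment undercuts 266 min.

Minimum total: 266 min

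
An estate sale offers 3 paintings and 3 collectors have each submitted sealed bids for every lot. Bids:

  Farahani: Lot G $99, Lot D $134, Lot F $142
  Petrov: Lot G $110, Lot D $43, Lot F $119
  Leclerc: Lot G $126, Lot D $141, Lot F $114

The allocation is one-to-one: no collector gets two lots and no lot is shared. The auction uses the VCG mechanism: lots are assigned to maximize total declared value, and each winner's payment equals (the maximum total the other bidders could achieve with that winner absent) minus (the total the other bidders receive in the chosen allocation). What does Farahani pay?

Efficient allocation: Farahani→Lot F ($142), Petrov→Lot G ($110), Leclerc→Lot D ($141); total welfare W = $393.
Farahani receives Lot F at value $142, so the others get W − 142 = $251.
Without Farahani: best allocation of the remaining 2 bidders over all 3 lots is Petrov→Lot F ($119), Leclerc→Lot D ($141), total $260.
VCG payment = (others' best without Farahani) − (others' welfare with Farahani) = 260 − 251 = $9.

Farahani pays $9.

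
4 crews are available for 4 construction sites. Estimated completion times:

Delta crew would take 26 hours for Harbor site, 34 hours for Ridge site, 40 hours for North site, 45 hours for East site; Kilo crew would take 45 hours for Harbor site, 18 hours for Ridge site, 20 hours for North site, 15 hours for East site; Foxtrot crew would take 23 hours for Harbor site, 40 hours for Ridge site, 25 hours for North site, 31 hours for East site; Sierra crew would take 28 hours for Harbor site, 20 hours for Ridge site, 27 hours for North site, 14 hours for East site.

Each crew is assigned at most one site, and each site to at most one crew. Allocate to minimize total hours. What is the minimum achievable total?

Treat this as an assignment problem: match each crew to one site.
Optimal: Delta crew→Harbor site (26 hours), Kilo crew→Ridge site (18 hours), Foxtrot crew→North site (25 hours), Sierra crew→East site (14 hours) — total 26+18+25+14 = 83 hours.
Min-entry greedy (repeatedly take the single cheapest remaining cell) gives 95 hours, worse by 12.
Swapping Sierra crew↔Delta crew (Sierra crew→Harbor site 28 hours, Delta crew→East site 45 hours) adds 33.
Checked against all permutations: 83 hours is optimal.

Minimum total: 83 hours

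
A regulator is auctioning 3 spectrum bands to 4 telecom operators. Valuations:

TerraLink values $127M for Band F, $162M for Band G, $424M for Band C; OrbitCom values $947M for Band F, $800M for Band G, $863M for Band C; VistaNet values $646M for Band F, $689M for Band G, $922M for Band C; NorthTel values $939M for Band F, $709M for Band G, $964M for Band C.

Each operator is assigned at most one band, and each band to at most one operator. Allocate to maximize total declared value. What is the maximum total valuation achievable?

Maximum total: $2661M

Optimal: NorthTel→Band F ($939M), OrbitCom→Band G ($800M), VistaNet→Band C ($922M) — total 939+800+922 = $2661M.
Max-entry greedy (repeatedly take the single best remaining cell) gives $2600M, worse by 61.
Swapping NorthTel↔OrbitCom (NorthTel→Band G $709M, OrbitCom→Band F $947M) loses 83.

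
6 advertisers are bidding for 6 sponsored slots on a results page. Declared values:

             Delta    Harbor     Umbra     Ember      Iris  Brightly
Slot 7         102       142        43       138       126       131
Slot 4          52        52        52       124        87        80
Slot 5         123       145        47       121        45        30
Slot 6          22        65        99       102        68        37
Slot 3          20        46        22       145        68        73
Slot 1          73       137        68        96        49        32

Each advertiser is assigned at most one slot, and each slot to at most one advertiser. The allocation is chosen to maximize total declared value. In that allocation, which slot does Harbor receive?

Harbor receives Slot 1.

Optimal: Delta→Slot 5 ($123), Harbor→Slot 1 ($137), Umbra→Slot 6 ($99), Ember→Slot 3 ($145), Iris→Slot 4 ($87), Brightly→Slot 7 ($131) — total 123+137+99+145+87+131 = $722.
Max-entry greedy (repeatedly take the single best remaining cell) gives $680, worse by 42.
Checked against all permutations: $722 is optimal.
Harbor's own top slot is Slot 5 ($145), but forcing Harbor→Slot 5 and reassigning the rest optimally gives only $680 — worse by 42.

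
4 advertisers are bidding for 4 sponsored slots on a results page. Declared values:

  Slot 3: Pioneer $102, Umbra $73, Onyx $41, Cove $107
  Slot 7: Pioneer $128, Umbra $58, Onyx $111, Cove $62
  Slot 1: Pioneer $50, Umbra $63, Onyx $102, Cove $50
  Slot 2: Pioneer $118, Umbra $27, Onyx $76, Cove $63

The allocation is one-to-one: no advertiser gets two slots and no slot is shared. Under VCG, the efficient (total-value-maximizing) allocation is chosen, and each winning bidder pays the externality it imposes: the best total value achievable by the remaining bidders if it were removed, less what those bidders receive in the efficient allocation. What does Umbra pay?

Efficient allocation: Pioneer→Slot 2 ($118), Umbra→Slot 1 ($63), Onyx→Slot 7 ($111), Cove→Slot 3 ($107); total welfare W = $399.
Umbra receives Slot 1 at value $63, so the others get W − 63 = $336.
Without Umbra: best allocation of the remaining 3 bidders over all 4 slots is Pioneer→Slot 7 ($128), Onyx→Slot 1 ($102), Cove→Slot 3 ($107), total $337.
VCG payment = (others' best without Umbra) − (others' welfare with Umbra) = 337 − 336 = $1.

Umbra pays $1.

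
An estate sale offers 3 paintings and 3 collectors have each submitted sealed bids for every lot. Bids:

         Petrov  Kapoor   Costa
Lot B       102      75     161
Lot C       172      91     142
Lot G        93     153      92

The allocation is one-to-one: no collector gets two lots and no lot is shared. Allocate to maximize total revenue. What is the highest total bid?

Optimal: Petrov→Lot C ($172), Kapoor→Lot G ($153), Costa→Lot B ($161) — total 172+153+161 = $486.
Checked against all permutations: $486 is optimal.

Max total: $486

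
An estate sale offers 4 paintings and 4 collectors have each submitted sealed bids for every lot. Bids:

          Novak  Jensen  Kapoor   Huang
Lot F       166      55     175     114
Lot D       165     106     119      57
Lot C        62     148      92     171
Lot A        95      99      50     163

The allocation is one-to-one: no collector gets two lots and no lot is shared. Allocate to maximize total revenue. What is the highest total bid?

Optimal: Novak→Lot D ($165), Jensen→Lot C ($148), Kapoor→Lot F ($175), Huang→Lot A ($163) — total 165+148+175+163 = $651.
Column-greedy (each lot in turn goes to its best remaining collector) gives $610, worse by 41.
Next-best assignment: Novak→Lot D, Jensen→Lot A, Kapoor→Lot F, Huang→Lot C = $610.
Checked against all permutations: $651 is optimal.

Maximum total: $651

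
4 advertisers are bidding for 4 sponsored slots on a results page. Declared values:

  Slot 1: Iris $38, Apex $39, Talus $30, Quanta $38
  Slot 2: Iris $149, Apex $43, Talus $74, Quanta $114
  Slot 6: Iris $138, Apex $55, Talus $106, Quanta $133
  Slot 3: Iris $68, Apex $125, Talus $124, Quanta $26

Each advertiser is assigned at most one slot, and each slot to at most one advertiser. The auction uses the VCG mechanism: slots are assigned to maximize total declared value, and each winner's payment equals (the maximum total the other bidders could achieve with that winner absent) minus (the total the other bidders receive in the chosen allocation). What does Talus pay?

Efficient allocation: Iris→Slot 2 ($149), Apex→Slot 1 ($39), Talus→Slot 3 ($124), Quanta→Slot 6 ($133); total welfare W = $445.
Talus receives Slot 3 at value $124, so the others get W − 124 = $321.
Without Talus: best allocation of the remaining 3 bidders over all 4 slots is Iris→Slot 2 ($149), Apex→Slot 3 ($125), Quanta→Slot 6 ($133), total $407.
VCG payment = (others' best without Talus) − (others' welfare with Talus) = 407 − 321 = $86.

Talus pays $86.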